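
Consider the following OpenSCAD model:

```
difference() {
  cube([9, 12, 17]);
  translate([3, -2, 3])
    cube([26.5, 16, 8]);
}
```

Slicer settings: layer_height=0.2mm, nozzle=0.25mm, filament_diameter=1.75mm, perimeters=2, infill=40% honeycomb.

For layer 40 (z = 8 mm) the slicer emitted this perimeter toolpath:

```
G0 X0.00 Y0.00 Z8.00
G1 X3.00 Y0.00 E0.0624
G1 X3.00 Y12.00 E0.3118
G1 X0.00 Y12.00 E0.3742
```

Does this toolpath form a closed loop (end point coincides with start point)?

no

Start point (G0): (0.00, 0.00). End point (last G1): the path does not return to the start — open.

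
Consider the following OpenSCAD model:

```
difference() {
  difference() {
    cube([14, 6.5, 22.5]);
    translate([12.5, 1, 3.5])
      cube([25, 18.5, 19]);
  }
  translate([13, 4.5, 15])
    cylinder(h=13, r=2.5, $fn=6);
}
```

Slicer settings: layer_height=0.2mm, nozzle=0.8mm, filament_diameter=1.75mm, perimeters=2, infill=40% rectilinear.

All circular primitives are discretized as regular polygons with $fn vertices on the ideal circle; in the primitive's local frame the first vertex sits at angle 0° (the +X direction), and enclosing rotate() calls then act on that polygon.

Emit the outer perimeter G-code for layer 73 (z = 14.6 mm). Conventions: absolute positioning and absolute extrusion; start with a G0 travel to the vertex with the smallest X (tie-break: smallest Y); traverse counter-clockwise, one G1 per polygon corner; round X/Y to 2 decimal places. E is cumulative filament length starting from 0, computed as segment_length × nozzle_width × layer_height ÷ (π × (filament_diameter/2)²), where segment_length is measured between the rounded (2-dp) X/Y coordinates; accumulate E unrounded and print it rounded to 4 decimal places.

At z = 14.6 mm: the 14×6.5 cube contributes its full rectangle; the cube at (12.5, 1) is present — its section is the full 25×18.5 rectangle; After the difference (first − rest): starting from the 14×6.5 cube, the 25×18.5 cube at (12.5, 1) partially overlaps it — only the 8.25 mm² overlap (of its 462.50 mm²) is removed, clipping the outline — 1 connected region; the cylinder at (13, 4.5) is absent (z outside [15, 28]); Taking the first minus the rest: none of the subtracted shapes is present at this height, so that combined region is unchanged — 1 connected region. The outline is a single polygon with 6 vertices. Extrusion per mm of travel: 0.8 × 0.2 / (π × 0.875²) = 0.066520. Accumulating E over each segment gives final E = 2.7273.

G0 X0.00 Y0.00 Z14.60
G1 X14.00 Y0.00 E0.9313
G1 X14.00 Y1.00 E0.9978
G1 X12.50 Y1.00 E1.0976
G1 X12.50 Y6.50 E1.4634
G1 X0.00 Y6.50 E2.2949
G1 X0.00 Y0.00 E2.7273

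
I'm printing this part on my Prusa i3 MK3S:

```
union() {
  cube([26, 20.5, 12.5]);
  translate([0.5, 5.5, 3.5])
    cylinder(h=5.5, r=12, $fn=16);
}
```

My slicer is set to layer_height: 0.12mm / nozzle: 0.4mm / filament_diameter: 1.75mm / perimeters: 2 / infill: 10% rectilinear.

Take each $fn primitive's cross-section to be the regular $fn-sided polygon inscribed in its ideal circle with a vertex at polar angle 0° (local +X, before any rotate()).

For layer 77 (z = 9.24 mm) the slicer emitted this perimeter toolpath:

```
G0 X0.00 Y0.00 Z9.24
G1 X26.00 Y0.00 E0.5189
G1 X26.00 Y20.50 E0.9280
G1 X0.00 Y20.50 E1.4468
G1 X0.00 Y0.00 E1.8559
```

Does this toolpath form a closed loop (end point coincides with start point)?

Start point (G0): (0.00, 0.00). End point (last G1): the path returns to the start — closed.

yes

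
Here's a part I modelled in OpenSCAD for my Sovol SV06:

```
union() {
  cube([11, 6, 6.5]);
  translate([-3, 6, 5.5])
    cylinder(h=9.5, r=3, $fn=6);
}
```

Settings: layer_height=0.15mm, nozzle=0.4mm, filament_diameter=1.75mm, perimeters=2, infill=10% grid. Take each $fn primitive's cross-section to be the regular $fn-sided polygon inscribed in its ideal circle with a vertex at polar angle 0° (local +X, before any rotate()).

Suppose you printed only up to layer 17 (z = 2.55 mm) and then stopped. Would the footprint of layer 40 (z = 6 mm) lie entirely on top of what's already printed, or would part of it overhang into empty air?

Compare the two slices. At z = 2.55: the cube is present — its section is the full 11×6 rectangle (area 66.00 mm²); the cylinder at (-3, 6) does not reach this height (z outside [5.5, 15]); Taking the union: only the 11×6 cube is present, so the union is just that shape — area = 66.00 mm². At z = 6: the cube (footprint 11×6) is included at this height (area 66.00 mm²); the r=3 cylinder at (-3, 6) contributes a regular 6-gon of circumradius 3 (area = (6/2)·3.000²·sin(360°/6) = 23.38 mm²); Merging all regions: the 2 present regions are separate (no shared area or edge), so areas and boundary lengths simply add and each stays a separate island — area = 89.38 mm². Checking containment: at z = 6 the cross-section extends beyond the z = 2.55 cross-section by about 23.38 mm².

part overhangs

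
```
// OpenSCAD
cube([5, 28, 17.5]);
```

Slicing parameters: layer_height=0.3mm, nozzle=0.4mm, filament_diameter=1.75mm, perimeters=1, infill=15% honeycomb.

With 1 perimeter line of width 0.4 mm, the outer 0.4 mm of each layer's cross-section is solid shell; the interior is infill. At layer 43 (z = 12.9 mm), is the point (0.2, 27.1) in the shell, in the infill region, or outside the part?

shell

At z = 12.9 mm: the cube (footprint 5×28) is included at this height. Overall, the cross-section is a single solid region. The nearest boundary edge runs (0.00, 28.00)→(0.00, 0.00); distance from the point to it = 0.20 mm. The point is inside the cross-section, 0.20 mm from the nearest boundary — within the 0.4 mm shell band (1 × 0.4).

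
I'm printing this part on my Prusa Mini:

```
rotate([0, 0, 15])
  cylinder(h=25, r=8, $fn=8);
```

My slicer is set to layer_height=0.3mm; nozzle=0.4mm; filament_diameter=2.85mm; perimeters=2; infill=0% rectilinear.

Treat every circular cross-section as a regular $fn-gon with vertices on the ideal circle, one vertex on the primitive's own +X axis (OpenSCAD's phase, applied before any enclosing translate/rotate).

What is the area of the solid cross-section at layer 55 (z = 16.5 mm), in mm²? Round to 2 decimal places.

181.02 mm²

At z = 16.5 mm: the r=8 cylinder gives a regular 8-gon of circumradius 8 (constant along its height) (area = (8/2)·8.000²·sin(360°/8) = 181.02 mm²); (whole slice rotated 15° about Z — lengths, areas and connectivity unchanged). Overall, the cross-section is a single solid region. Net area = 181.02 mm².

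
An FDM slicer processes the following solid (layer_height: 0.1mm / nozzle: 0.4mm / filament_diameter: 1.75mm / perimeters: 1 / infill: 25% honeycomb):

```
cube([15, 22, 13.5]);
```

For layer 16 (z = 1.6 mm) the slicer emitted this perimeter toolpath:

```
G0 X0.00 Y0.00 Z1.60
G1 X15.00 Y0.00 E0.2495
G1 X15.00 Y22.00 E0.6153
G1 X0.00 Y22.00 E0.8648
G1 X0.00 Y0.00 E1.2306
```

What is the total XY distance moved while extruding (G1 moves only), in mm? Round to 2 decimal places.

74.00 mm

Sum the Euclidean lengths of each G1 segment: total = 74.00 mm.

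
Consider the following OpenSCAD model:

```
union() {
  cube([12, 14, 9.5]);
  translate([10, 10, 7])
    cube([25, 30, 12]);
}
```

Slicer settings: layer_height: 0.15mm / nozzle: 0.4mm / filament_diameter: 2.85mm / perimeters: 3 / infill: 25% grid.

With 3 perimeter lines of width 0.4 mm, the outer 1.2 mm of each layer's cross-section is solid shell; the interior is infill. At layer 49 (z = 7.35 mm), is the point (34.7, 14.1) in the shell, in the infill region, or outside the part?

shell

At z = 7.35 mm: the cube (footprint 12×14) is included at this height; the 25×30 cube at (10, 10) contributes its full rectangle; Combining (union): the regions partially overlap (shared area 8.00 mm²), so overlapping operands fuse into one piece — 1 connected region. Overall, the cross-section is a single solid region. The nearest boundary edge runs (35.00, 40.00)→(35.00, 10.00); distance from the point to it = 0.30 mm. The point is inside the cross-section, 0.30 mm from the nearest boundary — within the 1.2 mm shell band (3 × 0.4).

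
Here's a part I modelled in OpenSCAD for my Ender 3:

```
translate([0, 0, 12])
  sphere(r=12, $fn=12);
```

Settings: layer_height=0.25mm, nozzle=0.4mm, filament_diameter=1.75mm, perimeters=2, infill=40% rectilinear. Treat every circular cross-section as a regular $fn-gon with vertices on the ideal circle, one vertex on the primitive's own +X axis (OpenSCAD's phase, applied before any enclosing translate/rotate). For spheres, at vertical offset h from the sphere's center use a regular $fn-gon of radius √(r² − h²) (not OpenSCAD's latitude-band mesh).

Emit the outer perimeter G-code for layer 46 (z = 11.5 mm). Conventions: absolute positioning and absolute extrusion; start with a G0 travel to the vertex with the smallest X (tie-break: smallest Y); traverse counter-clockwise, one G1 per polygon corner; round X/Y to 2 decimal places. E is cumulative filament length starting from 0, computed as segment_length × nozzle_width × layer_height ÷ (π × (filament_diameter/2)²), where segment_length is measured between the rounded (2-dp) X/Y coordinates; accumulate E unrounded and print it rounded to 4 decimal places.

At z = 11.5 mm: the sphere: section is a regular 12-gon, circumradius = √(r²−h²) = √(12²−0.5²) = 11.990. The outline is a single polygon with 12 vertices. Extrusion per mm of travel: 0.4 × 0.25 / (π × 0.875²) = 0.041575. Accumulating E over each segment gives final E = 3.0955.

G0 X-11.99 Y0.00 Z11.50
G1 X-10.38 Y-5.99 E0.2579
G1 X-5.99 Y-10.38 E0.5160
G1 X0.00 Y-11.99 E0.7739
G1 X5.99 Y-10.38 E1.0317
G1 X10.38 Y-5.99 E1.2899
G1 X11.99 Y0.00 E1.5477
G1 X10.38 Y5.99 E1.8056
G1 X5.99 Y10.38 E2.0637
G1 X0.00 Y11.99 E2.3216
G1 X-5.99 Y10.38 E2.5795
G1 X-10.38 Y5.99 E2.8376
G1 X-11.99 Y0.00 E3.0955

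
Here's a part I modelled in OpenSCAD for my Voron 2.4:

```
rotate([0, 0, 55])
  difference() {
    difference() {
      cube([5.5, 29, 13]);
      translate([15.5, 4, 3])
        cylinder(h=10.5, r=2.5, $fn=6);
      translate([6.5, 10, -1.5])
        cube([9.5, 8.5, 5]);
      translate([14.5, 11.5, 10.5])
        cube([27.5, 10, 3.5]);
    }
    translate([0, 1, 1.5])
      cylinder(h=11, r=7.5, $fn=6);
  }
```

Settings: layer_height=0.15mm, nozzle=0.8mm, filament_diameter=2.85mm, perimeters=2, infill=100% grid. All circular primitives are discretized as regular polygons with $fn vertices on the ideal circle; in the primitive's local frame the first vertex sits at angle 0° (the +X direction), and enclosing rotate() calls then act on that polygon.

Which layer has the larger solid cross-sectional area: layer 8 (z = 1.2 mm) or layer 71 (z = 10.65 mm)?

layer 8 (z = 1.2 mm)

Layer 8 (z = 1.2): the 5.5×29 cube contributes its full rectangle (area 159.50 mm²); the cylinder at (15.5, 4) does not reach this height (z outside [3, 13.5]); the 9.5×8.5 cube at (6.5, 10) contributes its full rectangle (area 80.75 mm²); the cube at (14.5, 11.5) is not intersected at this z (z outside [10.5, 14]); After the difference (first − rest): starting from the 5.5×29 cube (159.50 mm²), the 9.5×8.5 cube at (6.5, 10) misses the remaining region (no effect) — area = 159.50 mm²; the cylinder at (0, 1) does not reach this height (z outside [1.5, 12.5]); Subtracting the remaining from the first: none of the subtracted shapes is present at this height, so that combined region is unchanged — area = 159.50 mm²; (rotated 55° about Z; rotation is an isometry so areas/perimeters/island counts are preserved). So its area = 159.50 mm². Layer 71 (z = 10.65): the cube is present — its section is the full 5.5×29 rectangle (area 159.50 mm²); the cylinder at (15.5, 4): section is a regular 6-gon, circumradius r=2.5 (area = (6/2)·2.500²·sin(360°/6) = 16.24 mm²); the cube at (6.5, 10) is not intersected at this z (z outside [-1.5, 3.5]); the 27.5×10 cube at (14.5, 11.5) contributes its full rectangle (area 275.00 mm²); After the difference (first − rest): starting from the 5.5×29 cube (159.50 mm²), the r=2.5 cylinder at (15.5, 4) misses the remaining region (no effect); the 27.5×10 cube at (14.5, 11.5) misses the remaining region (no effect) — area = 159.50 mm²; the r=7.5 cylinder at (0, 1) gives a regular 6-gon of circumradius 7.5 (constant along its height) (area = (6/2)·7.500²·sin(360°/6) = 146.14 mm²); After the difference (first − rest): starting from that combined region (159.50 mm²), the r=7.5 cylinder at (0, 1) partially overlaps it — only the 38.57 mm² overlap (of its 146.14 mm²) is removed, clipping the outline — area = 120.93 mm²; (rotated 55° about Z; rotation is an isometry so areas/perimeters/island counts are preserved). So its area = 120.93 mm². Layer 8 is larger (159.50 vs 120.93 mm²).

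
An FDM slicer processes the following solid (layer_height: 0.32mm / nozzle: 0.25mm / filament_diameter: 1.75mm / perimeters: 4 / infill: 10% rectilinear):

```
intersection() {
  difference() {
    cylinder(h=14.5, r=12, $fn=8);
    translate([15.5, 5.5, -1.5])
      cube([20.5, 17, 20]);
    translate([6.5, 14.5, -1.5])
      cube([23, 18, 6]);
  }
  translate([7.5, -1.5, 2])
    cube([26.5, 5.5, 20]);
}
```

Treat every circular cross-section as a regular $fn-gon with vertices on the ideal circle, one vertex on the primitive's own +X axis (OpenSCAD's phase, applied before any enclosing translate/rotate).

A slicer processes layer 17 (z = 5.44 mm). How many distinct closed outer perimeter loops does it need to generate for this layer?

At z = 5.44 mm: the cylinder: section is a regular 8-gon, circumradius r=12; the cube at (15.5, 5.5) is present — its section is the full 20.5×17 rectangle; the cube at (6.5, 14.5) does not reach this height (z outside [-1.5, 4.5]); Taking the first minus the rest: starting from the r=12 cylinder, the 20.5×17 cube at (15.5, 5.5) misses the remaining region (no effect) — 1 connected region; the cube at (7.5, -1.5) (footprint 26.5×5.5) is included at this height; After intersecting: the 26.5×5.5 cube at (7.5, -1.5) partially overlaps that combined region; clipping to the common part keeps 20.97 mm² — 1 connected region. The result has 1 disconnected region.

1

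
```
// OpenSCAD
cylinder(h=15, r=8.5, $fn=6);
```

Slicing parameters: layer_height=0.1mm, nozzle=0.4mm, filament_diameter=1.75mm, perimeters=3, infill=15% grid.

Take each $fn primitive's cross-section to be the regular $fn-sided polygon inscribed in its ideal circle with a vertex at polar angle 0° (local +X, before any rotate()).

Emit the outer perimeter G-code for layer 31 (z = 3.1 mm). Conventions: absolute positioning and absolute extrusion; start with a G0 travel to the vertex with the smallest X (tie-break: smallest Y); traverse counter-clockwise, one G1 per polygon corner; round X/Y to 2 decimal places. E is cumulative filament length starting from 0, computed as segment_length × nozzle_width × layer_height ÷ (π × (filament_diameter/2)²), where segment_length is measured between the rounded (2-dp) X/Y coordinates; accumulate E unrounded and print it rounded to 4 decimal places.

G0 X-8.50 Y0.00 Z3.10
G1 X-4.25 Y-7.36 E0.1413
G1 X4.25 Y-7.36 E0.2827
G1 X8.50 Y0.00 E0.4240
G1 X4.25 Y7.36 E0.5654
G1 X-4.25 Y7.36 E0.7067
G1 X-8.50 Y0.00 E0.8481

At z = 3.1 mm: the r=8.5 cylinder gives a regular 6-gon of circumradius 8.5 (constant along its height). The outline is a single polygon with 6 vertices. Extrusion per mm of travel: 0.4 × 0.1 / (π × 0.875²) = 0.016630. Accumulating E over each segment gives final E = 0.8481.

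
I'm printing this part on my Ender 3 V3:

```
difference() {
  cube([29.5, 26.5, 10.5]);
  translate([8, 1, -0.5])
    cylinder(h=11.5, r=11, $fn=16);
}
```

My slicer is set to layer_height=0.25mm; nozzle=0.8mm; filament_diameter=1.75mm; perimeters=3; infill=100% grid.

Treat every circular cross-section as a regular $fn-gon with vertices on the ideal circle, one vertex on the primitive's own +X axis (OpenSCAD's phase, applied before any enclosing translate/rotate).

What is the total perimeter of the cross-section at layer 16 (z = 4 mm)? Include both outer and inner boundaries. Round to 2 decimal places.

At z = 4 mm: the 29.5×26.5 cube contributes its full rectangle (perimeter 112.00 mm); the r=11 cylinder at (8, 1) contributes a regular 16-gon of circumradius 11 (perimeter = 2·16·11.000·sin(180°/16) = 68.67 mm); After the difference (first − rest): starting from the 29.5×26.5 cube, the r=11 cylinder at (8, 1) partially overlaps it — only the 189.75 mm² overlap (of its 370.44 mm²) is removed, clipping the outline — boundary = 111.92 mm. Overall, the cross-section is a single solid region. Total boundary length (outer) = 111.92 mm.

111.92 mm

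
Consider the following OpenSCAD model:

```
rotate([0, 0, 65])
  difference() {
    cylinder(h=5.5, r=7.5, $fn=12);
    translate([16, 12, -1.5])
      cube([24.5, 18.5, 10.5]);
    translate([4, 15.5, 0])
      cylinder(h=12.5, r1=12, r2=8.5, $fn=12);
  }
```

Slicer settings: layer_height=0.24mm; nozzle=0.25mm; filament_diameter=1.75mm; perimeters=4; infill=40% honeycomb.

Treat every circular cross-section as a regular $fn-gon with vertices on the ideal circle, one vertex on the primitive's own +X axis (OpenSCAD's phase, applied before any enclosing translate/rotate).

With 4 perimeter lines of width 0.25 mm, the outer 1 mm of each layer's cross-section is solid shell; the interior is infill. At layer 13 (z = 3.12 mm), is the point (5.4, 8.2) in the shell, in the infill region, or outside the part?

At z = 3.12 mm: the r=7.5 cylinder gives a regular 12-gon of circumradius 7.5 (constant along its height); the cube at (16, 12) (footprint 24.5×18.5) is included at this height; the cone at (4, 15.5) contributes a regular 12-gon of circumradius 11.126 (interpolated between r1=12 and r2=8.5 at t=0.250); Taking the first minus the rest: starting from the r=7.5 cylinder, the 24.5×18.5 cube at (16, 12) misses the remaining region (no effect); the cone at (4, 15.5) partially overlaps it — only the 12.72 mm² overlap (of its 371.39 mm²) is removed, clipping the outline — 1 connected region; (whole slice rotated 65° about Z — lengths, areas and connectivity unchanged). Overall, the cross-section is a single solid region. Undo the 65° rotation: the query point maps to (9.714, -1.429) in the un-rotated model frame. The nearest boundary edge runs (7.50, 0.00)→(6.50, -3.75); distance from the point to it = 2.51 mm. The point is not inside any of the regions above, so it lies outside the cross-section (2.51 mm from the nearest boundary).

outside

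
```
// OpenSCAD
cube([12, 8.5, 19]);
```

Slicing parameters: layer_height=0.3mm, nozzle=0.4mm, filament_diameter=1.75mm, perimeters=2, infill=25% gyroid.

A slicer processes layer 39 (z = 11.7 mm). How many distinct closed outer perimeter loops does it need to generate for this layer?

1

At z = 11.7 mm: the 12×8.5 cube contributes its full rectangle. The result has 1 disconnected region.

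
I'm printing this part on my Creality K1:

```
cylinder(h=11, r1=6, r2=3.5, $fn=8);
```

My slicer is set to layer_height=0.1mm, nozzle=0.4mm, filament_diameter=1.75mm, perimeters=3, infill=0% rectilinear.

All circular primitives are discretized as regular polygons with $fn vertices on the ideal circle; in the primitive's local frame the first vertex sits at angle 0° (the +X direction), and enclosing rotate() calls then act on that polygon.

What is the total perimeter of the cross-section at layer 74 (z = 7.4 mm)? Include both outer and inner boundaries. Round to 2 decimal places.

26.44 mm

At z = 7.4 mm: the cone (r1=6→r2=3.5) has section circumradius 4.318 here — a regular 8-gon (perimeter = 2·8·4.318·sin(180°/8) = 26.44 mm). Overall, the cross-section is a single solid region. Total boundary length (outer) = 26.44 mm.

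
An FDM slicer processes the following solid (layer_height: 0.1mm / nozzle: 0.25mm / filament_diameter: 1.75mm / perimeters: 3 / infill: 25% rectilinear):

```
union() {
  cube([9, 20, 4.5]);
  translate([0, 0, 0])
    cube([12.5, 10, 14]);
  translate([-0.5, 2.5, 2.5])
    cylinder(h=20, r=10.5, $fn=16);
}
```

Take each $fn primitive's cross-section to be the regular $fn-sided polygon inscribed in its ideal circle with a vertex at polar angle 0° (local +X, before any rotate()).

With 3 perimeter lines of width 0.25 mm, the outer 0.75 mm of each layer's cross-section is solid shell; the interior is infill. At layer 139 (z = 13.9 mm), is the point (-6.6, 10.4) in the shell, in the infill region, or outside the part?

At z = 13.9 mm: the cube does not reach this height (z outside [0, 4.5]); the cube is present — its section is the full 12.5×10 rectangle; the r=10.5 cylinder at (-0.5, 2.5) gives a regular 16-gon of circumradius 10.5 (constant along its height); Merging all regions: the regions partially overlap (shared area 90.94 mm²), so overlapping operands fuse into one piece — 1 connected region. Overall, the cross-section is a single solid region. The nearest boundary edge runs (-7.92, 9.92)→(-4.52, 12.20); distance from the point to it = 0.34 mm. The point is inside the cross-section, 0.34 mm from the nearest boundary — within the 0.75 mm shell band (3 × 0.25).

shell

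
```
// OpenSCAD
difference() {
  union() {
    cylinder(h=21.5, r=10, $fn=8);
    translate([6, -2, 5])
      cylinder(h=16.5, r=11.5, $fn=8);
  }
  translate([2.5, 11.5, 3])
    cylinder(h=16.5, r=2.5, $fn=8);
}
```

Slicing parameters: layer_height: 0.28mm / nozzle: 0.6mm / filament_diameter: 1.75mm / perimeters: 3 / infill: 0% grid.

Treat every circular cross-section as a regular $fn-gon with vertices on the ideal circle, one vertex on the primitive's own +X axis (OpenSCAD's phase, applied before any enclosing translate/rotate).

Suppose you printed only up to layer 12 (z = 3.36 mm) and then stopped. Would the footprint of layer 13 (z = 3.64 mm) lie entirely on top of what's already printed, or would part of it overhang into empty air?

entirely on top

Compare the two slices. At z = 3.36: the r=10 cylinder gives a regular 8-gon of circumradius 10 (constant along its height) (area = (8/2)·10.000²·sin(360°/8) = 282.84 mm²); the cylinder at (6, -2) is absent (z outside [5, 21.5]); Combining (union): only the r=10 cylinder is present, so the union is just that shape — area = 282.84 mm²; the r=2.5 cylinder at (2.5, 11.5) contributes a regular 8-gon of circumradius 2.5 (area = (8/2)·2.500²·sin(360°/8) = 17.68 mm²); Subtracting the remaining from the first: starting from that combined region (282.84 mm²), the r=2.5 cylinder at (2.5, 11.5) misses the remaining region (no effect) — area = 282.84 mm². At z = 3.64: the r=10 cylinder gives a regular 8-gon of circumradius 10 (constant along its height) (area = (8/2)·10.000²·sin(360°/8) = 282.84 mm²); the cylinder at (6, -2) does not reach this height (z outside [5, 21.5]); Taking the union: only the r=10 cylinder is present, so the union is just that shape — area = 282.84 mm²; the r=2.5 cylinder at (2.5, 11.5) gives a regular 8-gon of circumradius 2.5 (constant along its height) (area = (8/2)·2.500²·sin(360°/8) = 17.68 mm²); Taking the first minus the rest: starting from that combined region (282.84 mm²), the r=2.5 cylinder at (2.5, 11.5) misses the remaining region (no effect) — area = 282.84 mm². Checking containment: the cross-section at z = 3.64 is a subset of the cross-section at z = 3.36.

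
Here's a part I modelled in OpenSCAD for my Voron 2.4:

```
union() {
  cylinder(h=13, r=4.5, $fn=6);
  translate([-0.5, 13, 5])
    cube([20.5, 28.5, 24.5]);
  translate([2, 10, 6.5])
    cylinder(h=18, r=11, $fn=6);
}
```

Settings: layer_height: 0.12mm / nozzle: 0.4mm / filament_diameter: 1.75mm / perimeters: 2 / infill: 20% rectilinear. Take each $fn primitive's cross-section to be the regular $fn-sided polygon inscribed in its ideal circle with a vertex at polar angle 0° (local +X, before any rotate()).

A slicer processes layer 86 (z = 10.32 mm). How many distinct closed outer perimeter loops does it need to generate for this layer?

At z = 10.32 mm: the r=4.5 cylinder contributes a regular 6-gon of circumradius 4.5; the cube at (-0.5, 13) (footprint 20.5×28.5) is included at this height; the r=11 cylinder at (2, 10) gives a regular 6-gon of circumradius 11 (constant along its height); Combining (union): the regions partially overlap (shared area 86.45 mm²), so overlapping operands fuse into one piece — 1 connected region. The result has 1 disconnected region.

1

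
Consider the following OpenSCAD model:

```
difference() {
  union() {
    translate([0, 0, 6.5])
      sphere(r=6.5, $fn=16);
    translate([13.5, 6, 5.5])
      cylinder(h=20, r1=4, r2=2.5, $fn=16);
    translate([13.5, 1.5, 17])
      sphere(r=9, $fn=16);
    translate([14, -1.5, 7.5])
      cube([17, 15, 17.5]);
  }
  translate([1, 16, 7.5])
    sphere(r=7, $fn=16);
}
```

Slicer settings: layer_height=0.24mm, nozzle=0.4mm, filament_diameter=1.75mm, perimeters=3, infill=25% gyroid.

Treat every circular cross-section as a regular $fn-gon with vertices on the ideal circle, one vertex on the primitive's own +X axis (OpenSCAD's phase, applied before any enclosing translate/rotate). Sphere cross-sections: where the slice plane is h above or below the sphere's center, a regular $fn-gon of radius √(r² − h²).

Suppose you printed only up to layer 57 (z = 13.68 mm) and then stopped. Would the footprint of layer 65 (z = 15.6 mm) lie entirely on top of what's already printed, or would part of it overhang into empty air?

Compare the two slices. At z = 13.68: the sphere does not reach this height (|z−center|=7.180 > r=6.5); the cone at (13.5, 6) (r1=4→r2=2.5) has section circumradius 3.386 here — a regular 16-gon (area = (16/2)·3.386²·sin(360°/16) = 35.11 mm²); the sphere at (13.5, 1.5): section is a regular 16-gon, circumradius = √(r²−h²) = √(9²−3.32²) = 8.365 (area = (16/2)·8.365²·sin(360°/16) = 214.23 mm²); the cube at (14, -1.5) is present — its section is the full 17×15 rectangle (area 255.00 mm²); Combining (union): the regions partially overlap — summed areas 504.34 mm² minus the doubly-counted overlap 107.21 mm² gives 397.13 mm² — area = 397.13 mm²; the r=7 sphere at (1, 16) slices to a regular 16-gon of circumradius 3.287 (√(r²−h²) with h=6.18 from center) (area = (16/2)·3.287²·sin(360°/16) = 33.09 mm²); After the difference (first − rest): starting from the result so far (397.13 mm²), the r=7 sphere at (1, 16) misses the remaining region (no effect) — area = 397.13 mm². At z = 15.6: the sphere does not reach this height (|z−center|=9.100 > r=6.5); the cone at (13.5, 6): at t=0.505 of its height the radius interpolates to r₁+(r₂−r₁)t = 3.242, giving a regular 16-gon of that circumradius (area = (16/2)·3.242²·sin(360°/16) = 32.19 mm²); the sphere at (13.5, 1.5): section is a regular 16-gon, circumradius = √(r²−h²) = √(9²−1.4²) = 8.890 (area = (16/2)·8.890²·sin(360°/16) = 241.98 mm²); the cube at (14, -1.5) (footprint 17×15) is included at this height (area 255.00 mm²); Taking the union: the regions partially overlap — summed areas 529.17 mm² minus the doubly-counted overlap 112.54 mm² gives 416.63 mm² — area = 416.63 mm²; the sphere at (1, 16) is not intersected at this z (|z−center|=8.100 > r=7); Taking the first minus the rest: none of the subtracted shapes is present at this height, so the result so far is unchanged — area = 416.63 mm². Checking containment: at z = 15.6 the cross-section extends beyond the z = 13.68 cross-section by about 19.50 mm².

part overhangs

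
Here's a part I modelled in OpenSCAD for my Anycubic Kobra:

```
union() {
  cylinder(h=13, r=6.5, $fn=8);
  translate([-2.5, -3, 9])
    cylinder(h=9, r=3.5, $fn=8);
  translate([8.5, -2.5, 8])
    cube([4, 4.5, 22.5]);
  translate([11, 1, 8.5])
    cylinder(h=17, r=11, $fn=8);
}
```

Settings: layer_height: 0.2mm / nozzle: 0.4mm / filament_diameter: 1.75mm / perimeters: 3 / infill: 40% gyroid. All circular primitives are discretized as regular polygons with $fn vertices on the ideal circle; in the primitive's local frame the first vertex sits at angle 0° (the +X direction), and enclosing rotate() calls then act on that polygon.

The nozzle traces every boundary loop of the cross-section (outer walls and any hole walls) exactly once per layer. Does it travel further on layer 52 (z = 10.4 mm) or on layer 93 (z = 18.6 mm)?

layer 52 (z = 10.4 mm)

Layer 52 (z = 10.4): the r=6.5 cylinder contributes a regular 8-gon of circumradius 6.5 (perimeter = 2·8·6.500·sin(180°/8) = 39.80 mm); the r=3.5 cylinder at (-2.5, -3) contributes a regular 8-gon of circumradius 3.5 (perimeter = 2·8·3.500·sin(180°/8) = 21.43 mm); the cube at (8.5, -2.5) (footprint 4×4.5) is included at this height (perimeter 17.00 mm); the r=11 cylinder at (11, 1) gives a regular 8-gon of circumradius 11 (constant along its height) (perimeter = 2·8·11.000·sin(180°/8) = 67.35 mm); Merging all regions: the regions partially overlap (shared area 92.25 mm²), so the edge portions inside another operand are dropped and the merged outline is re-measured after clipping — boundary = 81.58 mm. So its perimeter = 81.58 mm. Layer 93 (z = 18.6): the cylinder is absent (z outside [0, 13]); the cylinder at (-2.5, -3) is not intersected at this z (z outside [9, 18]); the cube at (8.5, -2.5) (footprint 4×4.5) is included at this height (perimeter 17.00 mm); the r=11 cylinder at (11, 1) contributes a regular 8-gon of circumradius 11 (perimeter = 2·8·11.000·sin(180°/8) = 67.35 mm); Combining (union): the 4×4.5 cube at (8.5, -2.5) lies entirely inside the r=11 cylinder at (11, 1), so the union is just the r=11 cylinder at (11, 1) — boundary = 67.35 mm. So its perimeter = 67.35 mm. Layer 52 is larger (81.58 vs 67.35 mm).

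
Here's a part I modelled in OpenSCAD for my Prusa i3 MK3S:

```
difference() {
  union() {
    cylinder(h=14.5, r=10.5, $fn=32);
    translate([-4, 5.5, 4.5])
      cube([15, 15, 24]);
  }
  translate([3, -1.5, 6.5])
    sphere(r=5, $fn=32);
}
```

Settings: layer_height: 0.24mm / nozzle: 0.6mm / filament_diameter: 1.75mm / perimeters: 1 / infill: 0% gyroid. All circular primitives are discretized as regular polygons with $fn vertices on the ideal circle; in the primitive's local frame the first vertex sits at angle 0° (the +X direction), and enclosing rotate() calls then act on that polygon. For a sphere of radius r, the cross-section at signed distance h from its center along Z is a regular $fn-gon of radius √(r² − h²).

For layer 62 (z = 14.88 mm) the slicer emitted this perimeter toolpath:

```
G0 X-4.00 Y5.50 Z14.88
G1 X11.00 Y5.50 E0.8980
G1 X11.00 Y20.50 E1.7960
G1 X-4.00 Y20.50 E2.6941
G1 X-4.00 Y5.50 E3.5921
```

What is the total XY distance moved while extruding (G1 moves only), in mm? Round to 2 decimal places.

60.00 mm

Sum the Euclidean lengths of each G1 segment: total = 60.00 mm.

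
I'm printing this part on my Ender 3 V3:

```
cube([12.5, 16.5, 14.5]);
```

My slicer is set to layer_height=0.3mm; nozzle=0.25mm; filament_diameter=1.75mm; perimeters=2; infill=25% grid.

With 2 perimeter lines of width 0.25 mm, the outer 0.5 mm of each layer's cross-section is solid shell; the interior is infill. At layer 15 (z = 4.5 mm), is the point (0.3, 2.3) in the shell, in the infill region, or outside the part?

shell

At z = 4.5 mm: the cube (footprint 12.5×16.5) is included at this height. Overall, the cross-section is a single solid region. The nearest boundary edge runs (0.00, 16.50)→(0.00, 0.00); distance from the point to it = 0.30 mm. The point is inside the cross-section, 0.30 mm from the nearest boundary — within the 0.5 mm shell band (2 × 0.25).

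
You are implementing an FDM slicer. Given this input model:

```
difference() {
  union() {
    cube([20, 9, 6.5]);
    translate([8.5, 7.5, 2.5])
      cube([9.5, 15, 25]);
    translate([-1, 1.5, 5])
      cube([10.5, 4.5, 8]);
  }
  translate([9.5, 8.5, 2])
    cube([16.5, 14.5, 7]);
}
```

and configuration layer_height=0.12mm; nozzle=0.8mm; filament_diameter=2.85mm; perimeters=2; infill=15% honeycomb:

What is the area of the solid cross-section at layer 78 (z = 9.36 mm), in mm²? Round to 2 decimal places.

At z = 9.36 mm: the cube does not reach this height (z outside [0, 6.5]); the 9.5×15 cube at (8.5, 7.5) contributes its full rectangle (area 142.50 mm²); the 10.5×4.5 cube at (-1, 1.5) contributes its full rectangle (area 47.25 mm²); Taking the union: the 2 present regions are separate (no shared area or edge), so areas and boundary lengths simply add and each stays a separate island — area = 189.75 mm²; the cube at (9.5, 8.5) is absent (z outside [2, 9]); Subtracting the remaining from the first: none of the subtracted shapes is present at this height, so the result so far is unchanged — area = 189.75 mm². Overall, the cross-section has 2 separate islands. Net area = 189.75 mm².

189.75 mm²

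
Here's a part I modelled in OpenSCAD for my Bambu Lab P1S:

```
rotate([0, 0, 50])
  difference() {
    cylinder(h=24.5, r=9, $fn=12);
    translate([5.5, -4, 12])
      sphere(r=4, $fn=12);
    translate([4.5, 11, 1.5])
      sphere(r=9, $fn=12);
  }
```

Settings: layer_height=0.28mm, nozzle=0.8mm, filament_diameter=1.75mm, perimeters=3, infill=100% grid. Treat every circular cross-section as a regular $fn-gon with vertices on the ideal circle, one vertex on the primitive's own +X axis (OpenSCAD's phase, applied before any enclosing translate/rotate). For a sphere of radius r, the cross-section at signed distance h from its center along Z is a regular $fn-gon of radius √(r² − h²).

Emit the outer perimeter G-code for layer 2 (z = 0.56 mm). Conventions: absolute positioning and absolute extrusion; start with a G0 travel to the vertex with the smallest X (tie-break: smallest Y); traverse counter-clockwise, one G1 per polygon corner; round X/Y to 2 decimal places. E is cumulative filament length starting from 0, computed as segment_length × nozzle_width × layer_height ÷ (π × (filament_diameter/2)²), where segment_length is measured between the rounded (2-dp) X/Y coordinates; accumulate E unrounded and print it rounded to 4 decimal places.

At z = 0.56 mm: the r=9 cylinder gives a regular 12-gon of circumradius 9 (constant along its height); the sphere at (5.5, -4) is not intersected at this z (|z−center|=11.440 > r=4); the r=9 sphere at (4.5, 11) contributes a regular 12-gon of circumradius √(9²−0.94²) = 8.951; Subtracting the remaining from the first: starting from the r=9 cylinder, the r=9 sphere at (4.5, 11) partially overlaps it — only the 50.45 mm² overlap (of its 240.35 mm²) is removed, clipping the outline — 1 connected region; (whole slice rotated 50° about Z — lengths, areas and connectivity unchanged). The outline is a single polygon with 14 vertices. Extrusion per mm of travel: 0.8 × 0.28 / (π × 0.875²) = 0.093128. Accumulating E over each segment gives final E = 5.2076.

G0 X-8.86 Y1.56 Z0.56
G1 X-8.46 Y-3.08 E0.4337
G1 X-5.79 Y-6.89 E0.8670
G1 X-1.56 Y-8.86 E1.3015
G1 X3.08 Y-8.46 E1.7353
G1 X6.89 Y-5.79 E2.1685
G1 X8.86 Y-1.56 E2.6031
G1 X8.46 Y3.08 E3.0368
G1 X5.79 Y6.89 E3.4701
G1 X2.94 Y8.22 E3.7630
G1 X1.32 Y4.76 E4.1188
G1 X-2.47 Y2.11 E4.5495
G1 X-7.09 Y1.70 E4.9814
G1 X-8.49 Y2.36 E5.1255
G1 X-8.86 Y1.56 E5.2076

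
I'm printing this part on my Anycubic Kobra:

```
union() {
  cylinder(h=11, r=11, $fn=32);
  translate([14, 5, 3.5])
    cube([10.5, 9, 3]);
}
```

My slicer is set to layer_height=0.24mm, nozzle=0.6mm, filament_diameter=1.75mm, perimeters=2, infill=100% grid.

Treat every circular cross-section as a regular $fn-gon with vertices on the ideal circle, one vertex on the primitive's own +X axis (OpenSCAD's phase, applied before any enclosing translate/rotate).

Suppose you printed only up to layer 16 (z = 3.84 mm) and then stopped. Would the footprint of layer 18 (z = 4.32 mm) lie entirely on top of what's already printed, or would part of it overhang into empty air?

entirely on top

Compare the two slices. At z = 3.84: the r=11 cylinder gives a regular 32-gon of circumradius 11 (constant along its height) (area = (32/2)·11.000²·sin(360°/32) = 377.69 mm²); the cube at (14, 5) is present — its section is the full 10.5×9 rectangle (area 94.50 mm²); Taking the union: the 2 present regions are separate (no shared area or edge), so areas and boundary lengths simply add and each stays a separate island — area = 472.19 mm². At z = 4.32: the r=11 cylinder gives a regular 32-gon of circumradius 11 (constant along its height) (area = (32/2)·11.000²·sin(360°/32) = 377.69 mm²); the cube at (14, 5) is present — its section is the full 10.5×9 rectangle (area 94.50 mm²); Taking the union: the 2 present regions are separate (no shared area or edge), so areas and boundary lengths simply add and each stays a separate island — area = 472.19 mm². Checking containment: the cross-section at z = 4.32 is a subset of the cross-section at z = 3.84.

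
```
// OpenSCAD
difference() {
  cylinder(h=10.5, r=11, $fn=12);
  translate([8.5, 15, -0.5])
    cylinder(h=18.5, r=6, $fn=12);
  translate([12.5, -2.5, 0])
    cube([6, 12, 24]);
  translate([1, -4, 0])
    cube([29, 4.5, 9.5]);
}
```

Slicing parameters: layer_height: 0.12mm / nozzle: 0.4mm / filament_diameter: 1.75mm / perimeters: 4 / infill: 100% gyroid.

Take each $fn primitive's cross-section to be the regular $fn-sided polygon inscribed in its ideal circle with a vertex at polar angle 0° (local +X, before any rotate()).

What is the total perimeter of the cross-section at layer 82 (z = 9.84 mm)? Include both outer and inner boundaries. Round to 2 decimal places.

68.33 mm

At z = 9.84 mm: the r=11 cylinder contributes a regular 12-gon of circumradius 11 (perimeter = 2·12·11.000·sin(180°/12) = 68.33 mm); the r=6 cylinder at (8.5, 15) gives a regular 12-gon of circumradius 6 (constant along its height) (perimeter = 2·12·6.000·sin(180°/12) = 37.27 mm); the cube at (12.5, -2.5) is present — its section is the full 6×12 rectangle (perimeter 36.00 mm); the cube at (1, -4) is not intersected at this z (z outside [0, 9.5]); Taking the first minus the rest: starting from the r=11 cylinder, the r=6 cylinder at (8.5, 15) misses the remaining region (no effect); the 6×12 cube at (12.5, -2.5) misses the remaining region (no effect) — boundary = 68.33 mm. Overall, the cross-section is a single solid region. Total boundary length (outer) = 68.33 mm.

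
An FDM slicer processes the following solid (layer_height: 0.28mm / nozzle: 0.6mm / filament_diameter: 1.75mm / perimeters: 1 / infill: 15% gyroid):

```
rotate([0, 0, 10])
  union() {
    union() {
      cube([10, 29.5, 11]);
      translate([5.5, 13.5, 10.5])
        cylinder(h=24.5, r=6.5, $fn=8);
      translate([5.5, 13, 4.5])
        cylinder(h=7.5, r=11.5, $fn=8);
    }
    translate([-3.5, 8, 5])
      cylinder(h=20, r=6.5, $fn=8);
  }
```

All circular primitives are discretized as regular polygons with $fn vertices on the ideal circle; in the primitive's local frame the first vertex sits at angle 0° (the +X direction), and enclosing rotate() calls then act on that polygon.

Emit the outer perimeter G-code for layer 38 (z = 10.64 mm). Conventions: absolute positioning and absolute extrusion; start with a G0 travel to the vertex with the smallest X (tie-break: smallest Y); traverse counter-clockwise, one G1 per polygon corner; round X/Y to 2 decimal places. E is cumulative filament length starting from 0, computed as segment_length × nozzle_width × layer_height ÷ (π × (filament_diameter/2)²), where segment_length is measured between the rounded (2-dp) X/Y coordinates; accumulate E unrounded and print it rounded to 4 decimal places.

G0 X-11.24 Y6.14 Z10.64
G1 X-8.56 Y1.95 E0.3474
G1 X-3.71 Y0.87 E0.6945
G1 X-0.51 Y2.90 E0.9591
G1 X0.00 Y0.00 E1.1648
G1 X9.85 Y1.74 E1.8634
G1 X9.26 Y5.05 E2.0983
G1 X12.58 Y7.16 E2.3730
G1 X14.48 Y15.75 E2.9875
G1 X9.76 Y23.18 E3.6023
G1 X5.92 Y24.03 E3.8770
G1 X4.73 Y30.79 E4.3565
G1 X-5.12 Y29.05 E5.0551
G1 X-3.86 Y21.88 E5.5636
G1 X-6.26 Y20.35 E5.7624
G1 X-8.03 Y12.35 E6.3346
G1 X-10.16 Y11.00 E6.5108
G1 X-11.24 Y6.14 E6.8585

At z = 10.64 mm: the 10×29.5 cube contributes its full rectangle; the r=6.5 cylinder at (5.5, 13.5) contributes a regular 8-gon of circumradius 6.5; the r=11.5 cylinder at (5.5, 13) contributes a regular 8-gon of circumradius 11.5; Taking the union: the regions partially overlap (shared area 328.58 mm²), so overlapping operands fuse into one piece — 1 connected region; the cylinder at (-3.5, 8): section is a regular 8-gon, circumradius r=6.5; Combining (union): the regions partially overlap (shared area 60.97 mm²), so overlapping operands fuse into one piece — 1 connected region; (rotated 10° about Z; rotation is an isometry so areas/perimeters/island counts are preserved). The outline is a single polygon with 17 vertices. Extrusion per mm of travel: 0.6 × 0.28 / (π × 0.875²) = 0.069846. Accumulating E over each segment gives final E = 6.8585.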